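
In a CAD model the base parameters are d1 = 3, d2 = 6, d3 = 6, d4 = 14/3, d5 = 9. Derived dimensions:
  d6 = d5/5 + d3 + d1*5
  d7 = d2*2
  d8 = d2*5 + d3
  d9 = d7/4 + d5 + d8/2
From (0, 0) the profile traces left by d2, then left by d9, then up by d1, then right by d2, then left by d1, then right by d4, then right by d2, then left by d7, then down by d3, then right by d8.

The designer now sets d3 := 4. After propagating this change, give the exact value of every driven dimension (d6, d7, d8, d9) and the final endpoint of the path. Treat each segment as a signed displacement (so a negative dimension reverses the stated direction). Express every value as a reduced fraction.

Apply edit: d3 := 4
  d6 = d5/5 + d3 + d1*5 = 104/5
  d7 = d2*2 = 12
  d8 = d2*5 + d3 = 34
  d9 = d7/4 + d5 + d8/2 = 29
Walk from origin (0, 0):
  seg 1: left by d2 = 6 → (-6, 0)
  seg 2: left by d9 = 29 → (-35, 0)
  seg 3: up by d1 = 3 → (-35, 3)
  seg 4: right by d2 = 6 → (-29, 3)
  seg 5: left by d1 = 3 → (-32, 3)
  seg 6: right by d4 = 14/3 → (-82/3, 3)
  seg 7: right by d2 = 6 → (-64/3, 3)
  seg 8: left by d7 = 12 → (-100/3, 3)
  seg 9: down by d3 = 4 → (-100/3, -1)
  seg 10: right by d8 = 34 → (2/3, -1)

d6 = 104/5
d7 = 12
d8 = 34
d9 = 29
endpoint = (2/3, -1)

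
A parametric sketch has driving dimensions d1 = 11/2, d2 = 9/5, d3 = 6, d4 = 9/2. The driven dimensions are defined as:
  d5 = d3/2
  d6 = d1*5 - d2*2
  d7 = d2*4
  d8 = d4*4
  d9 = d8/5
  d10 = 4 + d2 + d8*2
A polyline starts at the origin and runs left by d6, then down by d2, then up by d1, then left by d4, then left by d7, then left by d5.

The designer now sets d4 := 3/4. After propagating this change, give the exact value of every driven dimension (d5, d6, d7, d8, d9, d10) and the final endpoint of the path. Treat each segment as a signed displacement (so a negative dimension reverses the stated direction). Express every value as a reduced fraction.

d5 = 3
d6 = 239/10
d7 = 36/5
d8 = 3
d9 = 3/5
d10 = 59/5
endpoint = (-697/20, 37/10)

Apply edit: d4 := 3/4
  d5 = d3/2 = 3
  d6 = d1*5 - d2*2 = 239/10
  d7 = d2*4 = 36/5
  d8 = d4*4 = 3
  d9 = d8/5 = 3/5
  d10 = 4 + d2 + d8*2 = 59/5
Walk from origin (0, 0):
  seg 1: left by d6 = 239/10 → (-239/10, 0)
  seg 2: down by d2 = 9/5 → (-239/10, -9/5)
  seg 3: up by d1 = 11/2 → (-239/10, 37/10)
  seg 4: left by d4 = 3/4 → (-493/20, 37/10)
  seg 5: left by d7 = 36/5 → (-637/20, 37/10)
  seg 6: left by d5 = 3 → (-697/20, 37/10)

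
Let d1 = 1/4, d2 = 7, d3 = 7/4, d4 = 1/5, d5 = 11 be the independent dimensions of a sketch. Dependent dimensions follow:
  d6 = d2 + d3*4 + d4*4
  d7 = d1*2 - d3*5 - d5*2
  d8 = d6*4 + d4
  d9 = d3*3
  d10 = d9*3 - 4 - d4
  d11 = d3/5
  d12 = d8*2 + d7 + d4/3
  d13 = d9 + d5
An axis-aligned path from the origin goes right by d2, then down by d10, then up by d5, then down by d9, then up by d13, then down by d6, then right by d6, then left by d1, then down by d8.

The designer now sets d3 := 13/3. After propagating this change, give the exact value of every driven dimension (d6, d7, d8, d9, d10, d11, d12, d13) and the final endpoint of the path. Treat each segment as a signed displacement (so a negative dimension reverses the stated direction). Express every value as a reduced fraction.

d6 = 377/15
d7 = -259/6
d8 = 1511/15
d9 = 13
d10 = 174/5
d11 = 13/15
d12 = 4751/30
d13 = 24
endpoint = (1913/60, -416/3)

Apply edit: d3 := 13/3
  d6 = d2 + d3*4 + d4*4 = 377/15
  d7 = d1*2 - d3*5 - d5*2 = -259/6
  d8 = d6*4 + d4 = 1511/15
  d9 = d3*3 = 13
  d10 = d9*3 - 4 - d4 = 174/5
  d11 = d3/5 = 13/15
  d12 = d8*2 + d7 + d4/3 = 4751/30
  d13 = d9 + d5 = 24
Walk from origin (0, 0):
  seg 1: right by d2 = 7 → (7, 0)
  seg 2: down by d10 = 174/5 → (7, -174/5)
  seg 3: up by d5 = 11 → (7, -119/5)
  seg 4: down by d9 = 13 → (7, -184/5)
  seg 5: up by d13 = 24 → (7, -64/5)
  seg 6: down by d6 = 377/15 → (7, -569/15)
  seg 7: right by d6 = 377/15 → (482/15, -569/15)
  seg 8: left by d1 = 1/4 → (1913/60, -569/15)
  seg 9: down by d8 = 1511/15 → (1913/60, -416/3)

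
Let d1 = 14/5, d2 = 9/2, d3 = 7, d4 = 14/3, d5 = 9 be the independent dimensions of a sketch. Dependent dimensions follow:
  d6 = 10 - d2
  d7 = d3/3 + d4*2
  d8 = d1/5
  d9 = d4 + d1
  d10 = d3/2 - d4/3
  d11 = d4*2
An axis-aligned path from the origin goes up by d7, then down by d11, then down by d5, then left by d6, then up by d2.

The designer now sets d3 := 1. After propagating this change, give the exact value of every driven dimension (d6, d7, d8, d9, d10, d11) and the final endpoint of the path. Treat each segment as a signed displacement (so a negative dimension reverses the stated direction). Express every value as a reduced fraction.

d6 = 11/2
d7 = 29/3
d8 = 14/25
d9 = 112/15
d10 = -19/18
d11 = 28/3
endpoint = (-11/2, -25/6)

Apply edit: d3 := 1
  d6 = 10 - d2 = 11/2
  d7 = d3/3 + d4*2 = 29/3
  d8 = d1/5 = 14/25
  d9 = d4 + d1 = 112/15
  d10 = d3/2 - d4/3 = -19/18
  d11 = d4*2 = 28/3
Walk from origin (0, 0):
  seg 1: up by d7 = 29/3 → (0, 29/3)
  seg 2: down by d11 = 28/3 → (0, 1/3)
  seg 3: down by d5 = 9 → (0, -26/3)
  seg 4: left by d6 = 11/2 → (-11/2, -26/3)
  seg 5: up by d2 = 9/2 → (-11/2, -25/6)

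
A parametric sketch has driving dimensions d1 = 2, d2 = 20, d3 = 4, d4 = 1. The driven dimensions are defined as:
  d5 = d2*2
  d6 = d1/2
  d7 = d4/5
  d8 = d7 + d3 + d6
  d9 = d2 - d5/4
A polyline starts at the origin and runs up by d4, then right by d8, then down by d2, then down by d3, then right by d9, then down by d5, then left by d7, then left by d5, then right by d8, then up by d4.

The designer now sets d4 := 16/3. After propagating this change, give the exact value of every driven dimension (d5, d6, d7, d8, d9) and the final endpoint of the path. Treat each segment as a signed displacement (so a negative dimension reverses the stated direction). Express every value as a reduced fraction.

Apply edit: d4 := 16/3
  d5 = d2*2 = 40
  d6 = d1/2 = 1
  d7 = d4/5 = 16/15
  d8 = d7 + d3 + d6 = 91/15
  d9 = d2 - d5/4 = 10
Walk from origin (0, 0):
  seg 1: up by d4 = 16/3 → (0, 16/3)
  seg 2: right by d8 = 91/15 → (91/15, 16/3)
  seg 3: down by d2 = 20 → (91/15, -44/3)
  seg 4: down by d3 = 4 → (91/15, -56/3)
  seg 5: right by d9 = 10 → (241/15, -56/3)
  seg 6: down by d5 = 40 → (241/15, -176/3)
  seg 7: left by d7 = 16/15 → (15, -176/3)
  seg 8: left by d5 = 40 → (-25, -176/3)
  seg 9: right by d8 = 91/15 → (-284/15, -176/3)
  seg 10: up by d4 = 16/3 → (-284/15, -160/3)

d5 = 40
d6 = 1
d7 = 16/15
d8 = 91/15
d9 = 10
endpoint = (-284/15, -160/3)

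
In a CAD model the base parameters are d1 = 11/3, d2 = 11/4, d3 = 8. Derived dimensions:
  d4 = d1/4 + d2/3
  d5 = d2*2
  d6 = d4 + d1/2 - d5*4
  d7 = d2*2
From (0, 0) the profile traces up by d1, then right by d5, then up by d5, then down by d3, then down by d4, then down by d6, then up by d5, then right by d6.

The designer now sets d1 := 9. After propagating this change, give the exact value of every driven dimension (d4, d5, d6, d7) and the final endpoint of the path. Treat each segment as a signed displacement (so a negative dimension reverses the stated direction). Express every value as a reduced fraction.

Apply edit: d1 := 9
  d4 = d1/4 + d2/3 = 19/6
  d5 = d2*2 = 11/2
  d6 = d4 + d1/2 - d5*4 = -43/3
  d7 = d2*2 = 11/2
Walk from origin (0, 0):
  seg 1: up by d1 = 9 → (0, 9)
  seg 2: right by d5 = 11/2 → (11/2, 9)
  seg 3: up by d5 = 11/2 → (11/2, 29/2)
  seg 4: down by d3 = 8 → (11/2, 13/2)
  seg 5: down by d4 = 19/6 → (11/2, 10/3)
  seg 6: down by d6 = -43/3 → (11/2, 53/3)
  seg 7: up by d5 = 11/2 → (11/2, 139/6)
  seg 8: right by d6 = -43/3 → (-53/6, 139/6)

d4 = 19/6
d5 = 11/2
d6 = -43/3
d7 = 11/2
endpoint = (-53/6, 139/6)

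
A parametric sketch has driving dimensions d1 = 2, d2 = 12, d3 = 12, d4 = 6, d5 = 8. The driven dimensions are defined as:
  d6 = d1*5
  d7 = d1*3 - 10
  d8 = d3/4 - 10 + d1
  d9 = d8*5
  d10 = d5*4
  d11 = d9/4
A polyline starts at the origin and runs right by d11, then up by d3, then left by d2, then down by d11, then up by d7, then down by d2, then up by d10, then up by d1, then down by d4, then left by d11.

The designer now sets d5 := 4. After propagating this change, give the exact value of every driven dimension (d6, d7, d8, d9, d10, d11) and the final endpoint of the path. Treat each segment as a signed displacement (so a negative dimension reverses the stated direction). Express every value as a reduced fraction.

d6 = 10
d7 = -4
d8 = -5
d9 = -25
d10 = 16
d11 = -25/4
endpoint = (-12, 57/4)

Apply edit: d5 := 4
  d6 = d1*5 = 10
  d7 = d1*3 - 10 = -4
  d8 = d3/4 - 10 + d1 = -5
  d9 = d8*5 = -25
  d10 = d5*4 = 16
  d11 = d9/4 = -25/4
Walk from origin (0, 0):
  seg 1: right by d11 = -25/4 → (-25/4, 0)
  seg 2: up by d3 = 12 → (-25/4, 12)
  seg 3: left by d2 = 12 → (-73/4, 12)
  seg 4: down by d11 = -25/4 → (-73/4, 73/4)
  seg 5: up by d7 = -4 → (-73/4, 57/4)
  seg 6: down by d2 = 12 → (-73/4, 9/4)
  seg 7: up by d10 = 16 → (-73/4, 73/4)
  seg 8: up by d1 = 2 → (-73/4, 81/4)
  seg 9: down by d4 = 6 → (-73/4, 57/4)
  seg 10: left by d11 = -25/4 → (-12, 57/4)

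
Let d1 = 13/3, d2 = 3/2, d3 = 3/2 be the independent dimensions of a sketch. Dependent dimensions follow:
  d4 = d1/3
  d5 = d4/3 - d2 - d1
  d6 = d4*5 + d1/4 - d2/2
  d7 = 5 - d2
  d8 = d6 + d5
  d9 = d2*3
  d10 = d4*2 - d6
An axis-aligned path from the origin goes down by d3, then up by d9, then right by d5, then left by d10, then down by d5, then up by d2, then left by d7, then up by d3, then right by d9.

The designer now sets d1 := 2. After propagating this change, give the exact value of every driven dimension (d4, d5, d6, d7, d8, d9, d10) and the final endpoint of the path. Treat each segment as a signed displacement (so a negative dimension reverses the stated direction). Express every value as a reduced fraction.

d4 = 2/3
d5 = -59/18
d6 = 37/12
d7 = 7/2
d8 = -7/36
d9 = 9/2
d10 = -7/4
endpoint = (-19/36, 167/18)

Apply edit: d1 := 2
  d4 = d1/3 = 2/3
  d5 = d4/3 - d2 - d1 = -59/18
  d6 = d4*5 + d1/4 - d2/2 = 37/12
  d7 = 5 - d2 = 7/2
  d8 = d6 + d5 = -7/36
  d9 = d2*3 = 9/2
  d10 = d4*2 - d6 = -7/4
Walk from origin (0, 0):
  seg 1: down by d3 = 3/2 → (0, -3/2)
  seg 2: up by d9 = 9/2 → (0, 3)
  seg 3: right by d5 = -59/18 → (-59/18, 3)
  seg 4: left by d10 = -7/4 → (-55/36, 3)
  seg 5: down by d5 = -59/18 → (-55/36, 113/18)
  seg 6: up by d2 = 3/2 → (-55/36, 70/9)
  seg 7: left by d7 = 7/2 → (-181/36, 70/9)
  seg 8: up by d3 = 3/2 → (-181/36, 167/18)
  seg 9: right by d9 = 9/2 → (-19/36, 167/18)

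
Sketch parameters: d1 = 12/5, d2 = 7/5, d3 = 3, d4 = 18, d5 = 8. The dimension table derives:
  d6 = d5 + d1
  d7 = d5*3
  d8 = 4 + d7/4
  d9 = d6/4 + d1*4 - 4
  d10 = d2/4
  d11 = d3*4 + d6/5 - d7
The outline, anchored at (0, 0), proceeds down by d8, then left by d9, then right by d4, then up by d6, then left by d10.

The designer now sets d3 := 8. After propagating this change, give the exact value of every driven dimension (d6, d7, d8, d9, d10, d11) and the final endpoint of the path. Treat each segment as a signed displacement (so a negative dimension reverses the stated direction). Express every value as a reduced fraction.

d6 = 52/5
d7 = 24
d8 = 10
d9 = 41/5
d10 = 7/20
d11 = 252/25
endpoint = (189/20, 2/5)

Apply edit: d3 := 8
  d6 = d5 + d1 = 52/5
  d7 = d5*3 = 24
  d8 = 4 + d7/4 = 10
  d9 = d6/4 + d1*4 - 4 = 41/5
  d10 = d2/4 = 7/20
  d11 = d3*4 + d6/5 - d7 = 252/25
Walk from origin (0, 0):
  seg 1: down by d8 = 10 → (0, -10)
  seg 2: left by d9 = 41/5 → (-41/5, -10)
  seg 3: right by d4 = 18 → (49/5, -10)
  seg 4: up by d6 = 52/5 → (49/5, 2/5)
  seg 5: left by d10 = 7/20 → (189/20, 2/5)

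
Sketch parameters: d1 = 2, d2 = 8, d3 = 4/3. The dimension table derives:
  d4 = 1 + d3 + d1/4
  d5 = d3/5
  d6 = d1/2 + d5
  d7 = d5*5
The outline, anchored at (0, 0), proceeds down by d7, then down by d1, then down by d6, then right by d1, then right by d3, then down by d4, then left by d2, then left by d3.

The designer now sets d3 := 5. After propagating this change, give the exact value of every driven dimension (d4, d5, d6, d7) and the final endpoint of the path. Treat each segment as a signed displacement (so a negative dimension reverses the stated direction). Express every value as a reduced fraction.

Apply edit: d3 := 5
  d4 = 1 + d3 + d1/4 = 13/2
  d5 = d3/5 = 1
  d6 = d1/2 + d5 = 2
  d7 = d5*5 = 5
Walk from origin (0, 0):
  seg 1: down by d7 = 5 → (0, -5)
  seg 2: down by d1 = 2 → (0, -7)
  seg 3: down by d6 = 2 → (0, -9)
  seg 4: right by d1 = 2 → (2, -9)
  seg 5: right by d3 = 5 → (7, -9)
  seg 6: down by d4 = 13/2 → (7, -31/2)
  seg 7: left by d2 = 8 → (-1, -31/2)
  seg 8: left by d3 = 5 → (-6, -31/2)

d4 = 13/2
d5 = 1
d6 = 2
d7 = 5
endpoint = (-6, -31/2)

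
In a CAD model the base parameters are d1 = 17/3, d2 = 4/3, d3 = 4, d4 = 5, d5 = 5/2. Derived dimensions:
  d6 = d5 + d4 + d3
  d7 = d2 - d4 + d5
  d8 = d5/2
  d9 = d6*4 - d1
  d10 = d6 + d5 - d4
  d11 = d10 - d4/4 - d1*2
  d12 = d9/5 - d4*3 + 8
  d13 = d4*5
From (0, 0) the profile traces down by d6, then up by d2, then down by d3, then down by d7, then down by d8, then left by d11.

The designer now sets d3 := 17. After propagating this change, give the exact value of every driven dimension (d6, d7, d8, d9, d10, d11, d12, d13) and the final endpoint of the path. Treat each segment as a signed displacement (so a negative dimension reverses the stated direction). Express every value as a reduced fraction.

Apply edit: d3 := 17
  d6 = d5 + d4 + d3 = 49/2
  d7 = d2 - d4 + d5 = -7/6
  d8 = d5/2 = 5/4
  d9 = d6*4 - d1 = 277/3
  d10 = d6 + d5 - d4 = 22
  d11 = d10 - d4/4 - d1*2 = 113/12
  d12 = d9/5 - d4*3 + 8 = 172/15
  d13 = d4*5 = 25
Walk from origin (0, 0):
  seg 1: down by d6 = 49/2 → (0, -49/2)
  seg 2: up by d2 = 4/3 → (0, -139/6)
  seg 3: down by d3 = 17 → (0, -241/6)
  seg 4: down by d7 = -7/6 → (0, -39)
  seg 5: down by d8 = 5/4 → (0, -161/4)
  seg 6: left by d11 = 113/12 → (-113/12, -161/4)

d6 = 49/2
d7 = -7/6
d8 = 5/4
d9 = 277/3
d10 = 22
d11 = 113/12
d12 = 172/15
d13 = 25
endpoint = (-113/12, -161/4)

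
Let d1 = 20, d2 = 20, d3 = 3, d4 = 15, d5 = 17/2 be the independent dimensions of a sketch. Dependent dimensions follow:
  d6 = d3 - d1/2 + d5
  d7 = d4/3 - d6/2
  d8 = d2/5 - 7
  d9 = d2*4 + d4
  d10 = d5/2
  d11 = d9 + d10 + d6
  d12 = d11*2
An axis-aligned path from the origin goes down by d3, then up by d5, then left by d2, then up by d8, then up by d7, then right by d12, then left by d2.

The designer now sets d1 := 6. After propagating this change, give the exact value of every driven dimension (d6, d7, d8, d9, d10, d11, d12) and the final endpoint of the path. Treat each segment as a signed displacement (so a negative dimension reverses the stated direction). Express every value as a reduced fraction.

Apply edit: d1 := 6
  d6 = d3 - d1/2 + d5 = 17/2
  d7 = d4/3 - d6/2 = 3/4
  d8 = d2/5 - 7 = -3
  d9 = d2*4 + d4 = 95
  d10 = d5/2 = 17/4
  d11 = d9 + d10 + d6 = 431/4
  d12 = d11*2 = 431/2
Walk from origin (0, 0):
  seg 1: down by d3 = 3 → (0, -3)
  seg 2: up by d5 = 17/2 → (0, 11/2)
  seg 3: left by d2 = 20 → (-20, 11/2)
  seg 4: up by d8 = -3 → (-20, 5/2)
  seg 5: up by d7 = 3/4 → (-20, 13/4)
  seg 6: right by d12 = 431/2 → (391/2, 13/4)
  seg 7: left by d2 = 20 → (351/2, 13/4)

d6 = 17/2
d7 = 3/4
d8 = -3
d9 = 95
d10 = 17/4
d11 = 431/4
d12 = 431/2
endpoint = (351/2, 13/4)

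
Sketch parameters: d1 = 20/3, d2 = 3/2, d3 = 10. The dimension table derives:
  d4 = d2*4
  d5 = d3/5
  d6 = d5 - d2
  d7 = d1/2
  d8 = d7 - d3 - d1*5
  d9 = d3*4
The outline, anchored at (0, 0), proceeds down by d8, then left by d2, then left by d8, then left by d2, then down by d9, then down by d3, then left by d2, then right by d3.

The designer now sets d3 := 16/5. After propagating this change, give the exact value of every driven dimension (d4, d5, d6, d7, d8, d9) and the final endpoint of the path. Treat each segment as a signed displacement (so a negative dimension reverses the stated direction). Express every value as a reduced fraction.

d4 = 6
d5 = 16/25
d6 = -43/50
d7 = 10/3
d8 = -166/5
d9 = 64/5
endpoint = (319/10, 86/5)

Apply edit: d3 := 16/5
  d4 = d2*4 = 6
  d5 = d3/5 = 16/25
  d6 = d5 - d2 = -43/50
  d7 = d1/2 = 10/3
  d8 = d7 - d3 - d1*5 = -166/5
  d9 = d3*4 = 64/5
Walk from origin (0, 0):
  seg 1: down by d8 = -166/5 → (0, 166/5)
  seg 2: left by d2 = 3/2 → (-3/2, 166/5)
  seg 3: left by d8 = -166/5 → (317/10, 166/5)
  seg 4: left by d2 = 3/2 → (151/5, 166/5)
  seg 5: down by d9 = 64/5 → (151/5, 102/5)
  seg 6: down by d3 = 16/5 → (151/5, 86/5)
  seg 7: left by d2 = 3/2 → (287/10, 86/5)
  seg 8: right by d3 = 16/5 → (319/10, 86/5)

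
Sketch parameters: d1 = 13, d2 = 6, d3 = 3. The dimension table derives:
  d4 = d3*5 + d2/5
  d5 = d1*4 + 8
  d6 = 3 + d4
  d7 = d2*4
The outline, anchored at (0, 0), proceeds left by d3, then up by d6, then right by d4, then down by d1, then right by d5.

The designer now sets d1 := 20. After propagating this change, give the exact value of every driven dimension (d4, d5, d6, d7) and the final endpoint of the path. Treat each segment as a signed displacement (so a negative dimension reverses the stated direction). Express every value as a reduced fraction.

Apply edit: d1 := 20
  d4 = d3*5 + d2/5 = 81/5
  d5 = d1*4 + 8 = 88
  d6 = 3 + d4 = 96/5
  d7 = d2*4 = 24
Walk from origin (0, 0):
  seg 1: left by d3 = 3 → (-3, 0)
  seg 2: up by d6 = 96/5 → (-3, 96/5)
  seg 3: right by d4 = 81/5 → (66/5, 96/5)
  seg 4: down by d1 = 20 → (66/5, -4/5)
  seg 5: right by d5 = 88 → (506/5, -4/5)

d4 = 81/5
d5 = 88
d6 = 96/5
d7 = 24
endpoint = (506/5, -4/5)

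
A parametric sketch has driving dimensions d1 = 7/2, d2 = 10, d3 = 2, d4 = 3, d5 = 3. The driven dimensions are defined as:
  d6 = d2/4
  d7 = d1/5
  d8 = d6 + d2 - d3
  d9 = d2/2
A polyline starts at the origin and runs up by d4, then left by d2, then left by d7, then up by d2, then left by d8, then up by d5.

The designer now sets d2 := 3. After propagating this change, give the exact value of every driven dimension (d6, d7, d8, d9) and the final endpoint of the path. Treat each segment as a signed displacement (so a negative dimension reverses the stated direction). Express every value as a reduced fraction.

d6 = 3/4
d7 = 7/10
d8 = 7/4
d9 = 3/2
endpoint = (-109/20, 9)

Apply edit: d2 := 3
  d6 = d2/4 = 3/4
  d7 = d1/5 = 7/10
  d8 = d6 + d2 - d3 = 7/4
  d9 = d2/2 = 3/2
Walk from origin (0, 0):
  seg 1: up by d4 = 3 → (0, 3)
  seg 2: left by d2 = 3 → (-3, 3)
  seg 3: left by d7 = 7/10 → (-37/10, 3)
  seg 4: up by d2 = 3 → (-37/10, 6)
  seg 5: left by d8 = 7/4 → (-109/20, 6)
  seg 6: up by d5 = 3 → (-109/20, 9)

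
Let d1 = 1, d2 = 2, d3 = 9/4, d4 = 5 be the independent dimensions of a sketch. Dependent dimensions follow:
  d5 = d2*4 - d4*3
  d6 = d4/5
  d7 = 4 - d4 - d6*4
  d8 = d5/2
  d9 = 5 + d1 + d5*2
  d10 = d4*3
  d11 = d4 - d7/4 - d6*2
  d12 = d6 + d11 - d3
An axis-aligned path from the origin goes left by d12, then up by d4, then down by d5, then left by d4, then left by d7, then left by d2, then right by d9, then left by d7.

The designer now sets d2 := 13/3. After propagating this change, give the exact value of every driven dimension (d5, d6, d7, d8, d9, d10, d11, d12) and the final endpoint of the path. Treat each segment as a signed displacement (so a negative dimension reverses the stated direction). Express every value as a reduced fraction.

Apply edit: d2 := 13/3
  d5 = d2*4 - d4*3 = 7/3
  d6 = d4/5 = 1
  d7 = 4 - d4 - d6*4 = -5
  d8 = d5/2 = 7/6
  d9 = 5 + d1 + d5*2 = 32/3
  d10 = d4*3 = 15
  d11 = d4 - d7/4 - d6*2 = 17/4
  d12 = d6 + d11 - d3 = 3
Walk from origin (0, 0):
  seg 1: left by d12 = 3 → (-3, 0)
  seg 2: up by d4 = 5 → (-3, 5)
  seg 3: down by d5 = 7/3 → (-3, 8/3)
  seg 4: left by d4 = 5 → (-8, 8/3)
  seg 5: left by d7 = -5 → (-3, 8/3)
  seg 6: left by d2 = 13/3 → (-22/3, 8/3)
  seg 7: right by d9 = 32/3 → (10/3, 8/3)
  seg 8: left by d7 = -5 → (25/3, 8/3)

d5 = 7/3
d6 = 1
d7 = -5
d8 = 7/6
d9 = 32/3
d10 = 15
d11 = 17/4
d12 = 3
endpoint = (25/3, 8/3)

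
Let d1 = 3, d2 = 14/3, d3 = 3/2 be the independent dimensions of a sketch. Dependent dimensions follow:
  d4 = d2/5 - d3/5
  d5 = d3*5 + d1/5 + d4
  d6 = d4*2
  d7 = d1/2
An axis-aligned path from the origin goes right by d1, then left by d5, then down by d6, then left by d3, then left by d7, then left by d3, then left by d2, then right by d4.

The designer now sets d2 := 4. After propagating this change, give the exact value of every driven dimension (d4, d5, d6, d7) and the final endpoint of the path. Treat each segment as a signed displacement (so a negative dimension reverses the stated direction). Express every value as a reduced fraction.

d4 = 1/2
d5 = 43/5
d6 = 1
d7 = 3/2
endpoint = (-68/5, -1)

Apply edit: d2 := 4
  d4 = d2/5 - d3/5 = 1/2
  d5 = d3*5 + d1/5 + d4 = 43/5
  d6 = d4*2 = 1
  d7 = d1/2 = 3/2
Walk from origin (0, 0):
  seg 1: right by d1 = 3 → (3, 0)
  seg 2: left by d5 = 43/5 → (-28/5, 0)
  seg 3: down by d6 = 1 → (-28/5, -1)
  seg 4: left by d3 = 3/2 → (-71/10, -1)
  seg 5: left by d7 = 3/2 → (-43/5, -1)
  seg 6: left by d3 = 3/2 → (-101/10, -1)
  seg 7: left by d2 = 4 → (-141/10, -1)
  seg 8: right by d4 = 1/2 → (-68/5, -1)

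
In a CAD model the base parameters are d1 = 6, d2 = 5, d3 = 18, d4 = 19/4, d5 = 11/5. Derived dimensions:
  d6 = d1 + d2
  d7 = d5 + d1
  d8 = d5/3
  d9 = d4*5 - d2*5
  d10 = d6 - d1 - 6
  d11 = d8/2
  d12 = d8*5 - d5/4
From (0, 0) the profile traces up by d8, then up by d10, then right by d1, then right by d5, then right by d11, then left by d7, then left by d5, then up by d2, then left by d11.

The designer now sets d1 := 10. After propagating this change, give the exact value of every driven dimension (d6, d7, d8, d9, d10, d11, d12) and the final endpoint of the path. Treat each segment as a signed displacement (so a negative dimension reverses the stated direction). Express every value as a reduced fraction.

Apply edit: d1 := 10
  d6 = d1 + d2 = 15
  d7 = d5 + d1 = 61/5
  d8 = d5/3 = 11/15
  d9 = d4*5 - d2*5 = -5/4
  d10 = d6 - d1 - 6 = -1
  d11 = d8/2 = 11/30
  d12 = d8*5 - d5/4 = 187/60
Walk from origin (0, 0):
  seg 1: up by d8 = 11/15 → (0, 11/15)
  seg 2: up by d10 = -1 → (0, -4/15)
  seg 3: right by d1 = 10 → (10, -4/15)
  seg 4: right by d5 = 11/5 → (61/5, -4/15)
  seg 5: right by d11 = 11/30 → (377/30, -4/15)
  seg 6: left by d7 = 61/5 → (11/30, -4/15)
  seg 7: left by d5 = 11/5 → (-11/6, -4/15)
  seg 8: up by d2 = 5 → (-11/6, 71/15)
  seg 9: left by d11 = 11/30 → (-11/5, 71/15)

d6 = 15
d7 = 61/5
d8 = 11/15
d9 = -5/4
d10 = -1
d11 = 11/30
d12 = 187/60
endpoint = (-11/5, 71/15)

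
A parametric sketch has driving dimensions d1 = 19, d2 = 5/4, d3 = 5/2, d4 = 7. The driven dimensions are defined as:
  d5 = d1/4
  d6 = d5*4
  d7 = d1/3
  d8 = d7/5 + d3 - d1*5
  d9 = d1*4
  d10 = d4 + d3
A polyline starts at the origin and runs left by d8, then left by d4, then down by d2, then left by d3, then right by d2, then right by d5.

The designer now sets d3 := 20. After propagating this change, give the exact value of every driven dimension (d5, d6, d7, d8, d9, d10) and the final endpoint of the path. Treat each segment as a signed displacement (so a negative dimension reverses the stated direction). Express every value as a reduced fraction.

Apply edit: d3 := 20
  d5 = d1/4 = 19/4
  d6 = d5*4 = 19
  d7 = d1/3 = 19/3
  d8 = d7/5 + d3 - d1*5 = -1106/15
  d9 = d1*4 = 76
  d10 = d4 + d3 = 27
Walk from origin (0, 0):
  seg 1: left by d8 = -1106/15 → (1106/15, 0)
  seg 2: left by d4 = 7 → (1001/15, 0)
  seg 3: down by d2 = 5/4 → (1001/15, -5/4)
  seg 4: left by d3 = 20 → (701/15, -5/4)
  seg 5: right by d2 = 5/4 → (2879/60, -5/4)
  seg 6: right by d5 = 19/4 → (791/15, -5/4)

d5 = 19/4
d6 = 19
d7 = 19/3
d8 = -1106/15
d9 = 76
d10 = 27
endpoint = (791/15, -5/4)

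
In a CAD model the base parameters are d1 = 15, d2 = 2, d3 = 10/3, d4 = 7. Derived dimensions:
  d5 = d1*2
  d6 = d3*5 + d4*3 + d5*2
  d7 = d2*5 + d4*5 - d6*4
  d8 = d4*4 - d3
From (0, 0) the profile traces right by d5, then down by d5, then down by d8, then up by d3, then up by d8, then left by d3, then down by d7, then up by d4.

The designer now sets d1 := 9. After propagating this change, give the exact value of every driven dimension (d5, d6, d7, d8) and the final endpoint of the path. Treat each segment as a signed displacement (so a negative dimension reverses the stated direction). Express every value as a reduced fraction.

Apply edit: d1 := 9
  d5 = d1*2 = 18
  d6 = d3*5 + d4*3 + d5*2 = 221/3
  d7 = d2*5 + d4*5 - d6*4 = -749/3
  d8 = d4*4 - d3 = 74/3
Walk from origin (0, 0):
  seg 1: right by d5 = 18 → (18, 0)
  seg 2: down by d5 = 18 → (18, -18)
  seg 3: down by d8 = 74/3 → (18, -128/3)
  seg 4: up by d3 = 10/3 → (18, -118/3)
  seg 5: up by d8 = 74/3 → (18, -44/3)
  seg 6: left by d3 = 10/3 → (44/3, -44/3)
  seg 7: down by d7 = -749/3 → (44/3, 235)
  seg 8: up by d4 = 7 → (44/3, 242)

d5 = 18
d6 = 221/3
d7 = -749/3
d8 = 74/3
endpoint = (44/3, 242)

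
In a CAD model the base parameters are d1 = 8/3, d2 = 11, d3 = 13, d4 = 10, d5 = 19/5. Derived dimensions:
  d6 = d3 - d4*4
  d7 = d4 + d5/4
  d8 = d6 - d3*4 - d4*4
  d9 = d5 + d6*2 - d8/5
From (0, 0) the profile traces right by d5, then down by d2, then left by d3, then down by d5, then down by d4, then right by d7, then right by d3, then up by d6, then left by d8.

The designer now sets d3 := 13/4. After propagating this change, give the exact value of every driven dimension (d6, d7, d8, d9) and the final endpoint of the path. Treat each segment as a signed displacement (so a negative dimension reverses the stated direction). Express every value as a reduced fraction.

d6 = -147/4
d7 = 219/20
d8 = -359/4
d9 = -207/4
endpoint = (209/2, -1231/20)

Apply edit: d3 := 13/4
  d6 = d3 - d4*4 = -147/4
  d7 = d4 + d5/4 = 219/20
  d8 = d6 - d3*4 - d4*4 = -359/4
  d9 = d5 + d6*2 - d8/5 = -207/4
Walk from origin (0, 0):
  seg 1: right by d5 = 19/5 → (19/5, 0)
  seg 2: down by d2 = 11 → (19/5, -11)
  seg 3: left by d3 = 13/4 → (11/20, -11)
  seg 4: down by d5 = 19/5 → (11/20, -74/5)
  seg 5: down by d4 = 10 → (11/20, -124/5)
  seg 6: right by d7 = 219/20 → (23/2, -124/5)
  seg 7: right by d3 = 13/4 → (59/4, -124/5)
  seg 8: up by d6 = -147/4 → (59/4, -1231/20)
  seg 9: left by d8 = -359/4 → (209/2, -1231/20)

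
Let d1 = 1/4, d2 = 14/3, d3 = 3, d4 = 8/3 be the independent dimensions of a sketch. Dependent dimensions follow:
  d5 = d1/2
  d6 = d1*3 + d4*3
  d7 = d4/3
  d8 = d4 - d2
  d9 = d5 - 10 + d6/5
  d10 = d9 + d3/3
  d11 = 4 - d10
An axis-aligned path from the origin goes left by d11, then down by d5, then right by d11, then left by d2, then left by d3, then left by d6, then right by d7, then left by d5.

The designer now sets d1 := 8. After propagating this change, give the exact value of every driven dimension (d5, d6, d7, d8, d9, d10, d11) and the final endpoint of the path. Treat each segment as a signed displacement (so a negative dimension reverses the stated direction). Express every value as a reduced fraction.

Apply edit: d1 := 8
  d5 = d1/2 = 4
  d6 = d1*3 + d4*3 = 32
  d7 = d4/3 = 8/9
  d8 = d4 - d2 = -2
  d9 = d5 - 10 + d6/5 = 2/5
  d10 = d9 + d3/3 = 7/5
  d11 = 4 - d10 = 13/5
Walk from origin (0, 0):
  seg 1: left by d11 = 13/5 → (-13/5, 0)
  seg 2: down by d5 = 4 → (-13/5, -4)
  seg 3: right by d11 = 13/5 → (0, -4)
  seg 4: left by d2 = 14/3 → (-14/3, -4)
  seg 5: left by d3 = 3 → (-23/3, -4)
  seg 6: left by d6 = 32 → (-119/3, -4)
  seg 7: right by d7 = 8/9 → (-349/9, -4)
  seg 8: left by d5 = 4 → (-385/9, -4)

d5 = 4
d6 = 32
d7 = 8/9
d8 = -2
d9 = 2/5
d10 = 7/5
d11 = 13/5
endpoint = (-385/9, -4)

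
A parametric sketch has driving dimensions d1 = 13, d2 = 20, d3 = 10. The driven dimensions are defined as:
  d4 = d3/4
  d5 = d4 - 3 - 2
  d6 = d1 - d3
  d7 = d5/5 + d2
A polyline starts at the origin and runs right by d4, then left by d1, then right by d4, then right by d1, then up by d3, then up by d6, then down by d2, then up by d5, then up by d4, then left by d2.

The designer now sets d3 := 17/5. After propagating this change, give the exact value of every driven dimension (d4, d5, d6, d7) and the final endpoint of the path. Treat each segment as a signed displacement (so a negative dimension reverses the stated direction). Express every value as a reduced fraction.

d4 = 17/20
d5 = -83/20
d6 = 48/5
d7 = 1917/100
endpoint = (-183/10, -103/10)

Apply edit: d3 := 17/5
  d4 = d3/4 = 17/20
  d5 = d4 - 3 - 2 = -83/20
  d6 = d1 - d3 = 48/5
  d7 = d5/5 + d2 = 1917/100
Walk from origin (0, 0):
  seg 1: right by d4 = 17/20 → (17/20, 0)
  seg 2: left by d1 = 13 → (-243/20, 0)
  seg 3: right by d4 = 17/20 → (-113/10, 0)
  seg 4: right by d1 = 13 → (17/10, 0)
  seg 5: up by d3 = 17/5 → (17/10, 17/5)
  seg 6: up by d6 = 48/5 → (17/10, 13)
  seg 7: down by d2 = 20 → (17/10, -7)
  seg 8: up by d5 = -83/20 → (17/10, -223/20)
  seg 9: up by d4 = 17/20 → (17/10, -103/10)
  seg 10: left by d2 = 20 → (-183/10, -103/10)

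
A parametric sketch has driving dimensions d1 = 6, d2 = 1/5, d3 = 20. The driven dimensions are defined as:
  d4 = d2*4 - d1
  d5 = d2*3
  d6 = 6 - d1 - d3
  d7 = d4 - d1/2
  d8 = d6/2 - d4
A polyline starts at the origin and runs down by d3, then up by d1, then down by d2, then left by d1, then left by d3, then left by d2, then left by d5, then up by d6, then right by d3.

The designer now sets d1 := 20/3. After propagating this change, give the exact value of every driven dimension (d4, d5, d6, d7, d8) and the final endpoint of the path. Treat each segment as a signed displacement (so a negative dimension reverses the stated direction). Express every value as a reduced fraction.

d4 = -88/15
d5 = 3/5
d6 = -62/3
d7 = -46/5
d8 = -67/15
endpoint = (-112/15, -171/5)

Apply edit: d1 := 20/3
  d4 = d2*4 - d1 = -88/15
  d5 = d2*3 = 3/5
  d6 = 6 - d1 - d3 = -62/3
  d7 = d4 - d1/2 = -46/5
  d8 = d6/2 - d4 = -67/15
Walk from origin (0, 0):
  seg 1: down by d3 = 20 → (0, -20)
  seg 2: up by d1 = 20/3 → (0, -40/3)
  seg 3: down by d2 = 1/5 → (0, -203/15)
  seg 4: left by d1 = 20/3 → (-20/3, -203/15)
  seg 5: left by d3 = 20 → (-80/3, -203/15)
  seg 6: left by d2 = 1/5 → (-403/15, -203/15)
  seg 7: left by d5 = 3/5 → (-412/15, -203/15)
  seg 8: up by d6 = -62/3 → (-412/15, -171/5)
  seg 9: right by d3 = 20 → (-112/15, -171/5)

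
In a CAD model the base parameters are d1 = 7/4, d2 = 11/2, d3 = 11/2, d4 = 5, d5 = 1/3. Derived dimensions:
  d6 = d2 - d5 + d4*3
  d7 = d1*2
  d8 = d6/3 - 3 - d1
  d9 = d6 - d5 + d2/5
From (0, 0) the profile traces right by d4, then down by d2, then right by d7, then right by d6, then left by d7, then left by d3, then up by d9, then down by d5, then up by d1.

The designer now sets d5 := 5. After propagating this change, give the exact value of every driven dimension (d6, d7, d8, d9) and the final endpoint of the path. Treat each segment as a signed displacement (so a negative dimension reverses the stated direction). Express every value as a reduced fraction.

Apply edit: d5 := 5
  d6 = d2 - d5 + d4*3 = 31/2
  d7 = d1*2 = 7/2
  d8 = d6/3 - 3 - d1 = 5/12
  d9 = d6 - d5 + d2/5 = 58/5
Walk from origin (0, 0):
  seg 1: right by d4 = 5 → (5, 0)
  seg 2: down by d2 = 11/2 → (5, -11/2)
  seg 3: right by d7 = 7/2 → (17/2, -11/2)
  seg 4: right by d6 = 31/2 → (24, -11/2)
  seg 5: left by d7 = 7/2 → (41/2, -11/2)
  seg 6: left by d3 = 11/2 → (15, -11/2)
  seg 7: up by d9 = 58/5 → (15, 61/10)
  seg 8: down by d5 = 5 → (15, 11/10)
  seg 9: up by d1 = 7/4 → (15, 57/20)

d6 = 31/2
d7 = 7/2
d8 = 5/12
d9 = 58/5
endpoint = (15, 57/20)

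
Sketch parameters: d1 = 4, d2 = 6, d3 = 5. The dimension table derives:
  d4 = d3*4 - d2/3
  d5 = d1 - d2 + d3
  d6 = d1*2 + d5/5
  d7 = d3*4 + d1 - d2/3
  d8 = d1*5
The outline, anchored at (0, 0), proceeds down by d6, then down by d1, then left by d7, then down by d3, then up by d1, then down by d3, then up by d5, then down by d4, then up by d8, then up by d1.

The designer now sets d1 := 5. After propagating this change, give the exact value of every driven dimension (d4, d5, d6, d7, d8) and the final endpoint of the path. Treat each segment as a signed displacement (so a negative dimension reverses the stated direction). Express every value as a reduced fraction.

Apply edit: d1 := 5
  d4 = d3*4 - d2/3 = 18
  d5 = d1 - d2 + d3 = 4
  d6 = d1*2 + d5/5 = 54/5
  d7 = d3*4 + d1 - d2/3 = 23
  d8 = d1*5 = 25
Walk from origin (0, 0):
  seg 1: down by d6 = 54/5 → (0, -54/5)
  seg 2: down by d1 = 5 → (0, -79/5)
  seg 3: left by d7 = 23 → (-23, -79/5)
  seg 4: down by d3 = 5 → (-23, -104/5)
  seg 5: up by d1 = 5 → (-23, -79/5)
  seg 6: down by d3 = 5 → (-23, -104/5)
  seg 7: up by d5 = 4 → (-23, -84/5)
  seg 8: down by d4 = 18 → (-23, -174/5)
  seg 9: up by d8 = 25 → (-23, -49/5)
  seg 10: up by d1 = 5 → (-23, -24/5)

d4 = 18
d5 = 4
d6 = 54/5
d7 = 23
d8 = 25
endpoint = (-23, -24/5)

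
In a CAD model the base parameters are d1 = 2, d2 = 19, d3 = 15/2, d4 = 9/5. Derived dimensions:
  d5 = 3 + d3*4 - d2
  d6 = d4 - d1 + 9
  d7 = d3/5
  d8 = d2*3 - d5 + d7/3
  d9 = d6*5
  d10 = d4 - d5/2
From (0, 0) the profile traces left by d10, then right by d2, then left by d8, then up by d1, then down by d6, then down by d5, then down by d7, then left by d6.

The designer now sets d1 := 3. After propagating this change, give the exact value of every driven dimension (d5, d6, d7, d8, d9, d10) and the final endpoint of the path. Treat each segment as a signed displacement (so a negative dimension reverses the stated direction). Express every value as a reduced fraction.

Apply edit: d1 := 3
  d5 = 3 + d3*4 - d2 = 14
  d6 = d4 - d1 + 9 = 39/5
  d7 = d3/5 = 3/2
  d8 = d2*3 - d5 + d7/3 = 87/2
  d9 = d6*5 = 39
  d10 = d4 - d5/2 = -26/5
Walk from origin (0, 0):
  seg 1: left by d10 = -26/5 → (26/5, 0)
  seg 2: right by d2 = 19 → (121/5, 0)
  seg 3: left by d8 = 87/2 → (-193/10, 0)
  seg 4: up by d1 = 3 → (-193/10, 3)
  seg 5: down by d6 = 39/5 → (-193/10, -24/5)
  seg 6: down by d5 = 14 → (-193/10, -94/5)
  seg 7: down by d7 = 3/2 → (-193/10, -203/10)
  seg 8: left by d6 = 39/5 → (-271/10, -203/10)

d5 = 14
d6 = 39/5
d7 = 3/2
d8 = 87/2
d9 = 39
d10 = -26/5
endpoint = (-271/10, -203/10)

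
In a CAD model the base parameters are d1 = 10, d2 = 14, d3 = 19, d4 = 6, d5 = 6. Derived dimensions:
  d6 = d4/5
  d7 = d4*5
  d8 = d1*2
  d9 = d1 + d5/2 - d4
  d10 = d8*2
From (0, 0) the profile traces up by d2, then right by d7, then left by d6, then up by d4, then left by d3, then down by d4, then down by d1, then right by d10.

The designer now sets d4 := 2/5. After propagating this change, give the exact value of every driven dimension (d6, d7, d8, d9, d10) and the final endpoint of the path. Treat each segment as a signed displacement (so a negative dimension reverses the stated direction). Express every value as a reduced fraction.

d6 = 2/25
d7 = 2
d8 = 20
d9 = 63/5
d10 = 40
endpoint = (573/25, 4)

Apply edit: d4 := 2/5
  d6 = d4/5 = 2/25
  d7 = d4*5 = 2
  d8 = d1*2 = 20
  d9 = d1 + d5/2 - d4 = 63/5
  d10 = d8*2 = 40
Walk from origin (0, 0):
  seg 1: up by d2 = 14 → (0, 14)
  seg 2: right by d7 = 2 → (2, 14)
  seg 3: left by d6 = 2/25 → (48/25, 14)
  seg 4: up by d4 = 2/5 → (48/25, 72/5)
  seg 5: left by d3 = 19 → (-427/25, 72/5)
  seg 6: down by d4 = 2/5 → (-427/25, 14)
  seg 7: down by d1 = 10 → (-427/25, 4)
  seg 8: right by d10 = 40 → (573/25, 4)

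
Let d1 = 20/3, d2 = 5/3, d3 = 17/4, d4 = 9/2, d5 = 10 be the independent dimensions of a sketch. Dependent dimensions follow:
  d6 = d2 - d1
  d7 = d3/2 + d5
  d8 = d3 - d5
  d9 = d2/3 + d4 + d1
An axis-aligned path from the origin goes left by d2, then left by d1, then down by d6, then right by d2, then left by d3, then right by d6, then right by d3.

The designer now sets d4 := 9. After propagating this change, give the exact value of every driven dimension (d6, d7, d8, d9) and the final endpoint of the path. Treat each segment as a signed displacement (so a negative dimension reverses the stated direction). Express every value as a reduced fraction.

d6 = -5
d7 = 97/8
d8 = -23/4
d9 = 146/9
endpoint = (-35/3, 5)

Apply edit: d4 := 9
  d6 = d2 - d1 = -5
  d7 = d3/2 + d5 = 97/8
  d8 = d3 - d5 = -23/4
  d9 = d2/3 + d4 + d1 = 146/9
Walk from origin (0, 0):
  seg 1: left by d2 = 5/3 → (-5/3, 0)
  seg 2: left by d1 = 20/3 → (-25/3, 0)
  seg 3: down by d6 = -5 → (-25/3, 5)
  seg 4: right by d2 = 5/3 → (-20/3, 5)
  seg 5: left by d3 = 17/4 → (-131/12, 5)
  seg 6: right by d6 = -5 → (-191/12, 5)
  seg 7: right by d3 = 17/4 → (-35/3, 5)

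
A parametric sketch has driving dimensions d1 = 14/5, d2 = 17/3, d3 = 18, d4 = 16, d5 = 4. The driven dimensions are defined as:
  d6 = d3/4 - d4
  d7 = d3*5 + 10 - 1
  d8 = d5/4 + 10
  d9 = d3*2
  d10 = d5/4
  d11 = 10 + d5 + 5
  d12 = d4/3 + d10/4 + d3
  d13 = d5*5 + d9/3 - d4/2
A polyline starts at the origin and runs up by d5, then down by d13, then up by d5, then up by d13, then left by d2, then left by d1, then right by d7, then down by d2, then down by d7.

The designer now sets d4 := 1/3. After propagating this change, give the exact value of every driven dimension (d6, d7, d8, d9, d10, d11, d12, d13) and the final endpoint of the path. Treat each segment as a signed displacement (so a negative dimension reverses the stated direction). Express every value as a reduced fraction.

d6 = 25/6
d7 = 99
d8 = 11
d9 = 36
d10 = 1
d11 = 19
d12 = 661/36
d13 = 191/6
endpoint = (1358/15, -290/3)

Apply edit: d4 := 1/3
  d6 = d3/4 - d4 = 25/6
  d7 = d3*5 + 10 - 1 = 99
  d8 = d5/4 + 10 = 11
  d9 = d3*2 = 36
  d10 = d5/4 = 1
  d11 = 10 + d5 + 5 = 19
  d12 = d4/3 + d10/4 + d3 = 661/36
  d13 = d5*5 + d9/3 - d4/2 = 191/6
Walk from origin (0, 0):
  seg 1: up by d5 = 4 → (0, 4)
  seg 2: down by d13 = 191/6 → (0, -167/6)
  seg 3: up by d5 = 4 → (0, -143/6)
  seg 4: up by d13 = 191/6 → (0, 8)
  seg 5: left by d2 = 17/3 → (-17/3, 8)
  seg 6: left by d1 = 14/5 → (-127/15, 8)
  seg 7: right by d7 = 99 → (1358/15, 8)
  seg 8: down by d2 = 17/3 → (1358/15, 7/3)
  seg 9: down by d7 = 99 → (1358/15, -290/3)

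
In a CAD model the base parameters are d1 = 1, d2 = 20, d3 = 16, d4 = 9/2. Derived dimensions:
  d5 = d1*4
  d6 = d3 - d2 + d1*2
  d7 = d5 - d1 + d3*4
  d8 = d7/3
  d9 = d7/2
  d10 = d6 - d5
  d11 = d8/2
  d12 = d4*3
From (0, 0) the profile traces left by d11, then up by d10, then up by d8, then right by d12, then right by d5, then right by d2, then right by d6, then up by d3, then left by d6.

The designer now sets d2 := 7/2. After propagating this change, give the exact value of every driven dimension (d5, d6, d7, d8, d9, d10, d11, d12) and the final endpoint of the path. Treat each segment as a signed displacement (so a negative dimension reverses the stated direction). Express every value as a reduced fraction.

Apply edit: d2 := 7/2
  d5 = d1*4 = 4
  d6 = d3 - d2 + d1*2 = 29/2
  d7 = d5 - d1 + d3*4 = 67
  d8 = d7/3 = 67/3
  d9 = d7/2 = 67/2
  d10 = d6 - d5 = 21/2
  d11 = d8/2 = 67/6
  d12 = d4*3 = 27/2
Walk from origin (0, 0):
  seg 1: left by d11 = 67/6 → (-67/6, 0)
  seg 2: up by d10 = 21/2 → (-67/6, 21/2)
  seg 3: up by d8 = 67/3 → (-67/6, 197/6)
  seg 4: right by d12 = 27/2 → (7/3, 197/6)
  seg 5: right by d5 = 4 → (19/3, 197/6)
  seg 6: right by d2 = 7/2 → (59/6, 197/6)
  seg 7: right by d6 = 29/2 → (73/3, 197/6)
  seg 8: up by d3 = 16 → (73/3, 293/6)
  seg 9: left by d6 = 29/2 → (59/6, 293/6)

d5 = 4
d6 = 29/2
d7 = 67
d8 = 67/3
d9 = 67/2
d10 = 21/2
d11 = 67/6
d12 = 27/2
endpoint = (59/6, 293/6)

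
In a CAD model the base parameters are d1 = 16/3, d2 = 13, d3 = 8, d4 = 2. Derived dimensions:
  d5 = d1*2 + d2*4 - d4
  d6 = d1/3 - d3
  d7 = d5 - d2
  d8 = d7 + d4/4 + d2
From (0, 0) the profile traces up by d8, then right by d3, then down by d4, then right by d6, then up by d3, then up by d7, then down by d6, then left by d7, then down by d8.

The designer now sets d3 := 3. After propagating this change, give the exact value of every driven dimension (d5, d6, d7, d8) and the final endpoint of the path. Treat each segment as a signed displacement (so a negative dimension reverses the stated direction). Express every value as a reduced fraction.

Apply edit: d3 := 3
  d5 = d1*2 + d2*4 - d4 = 182/3
  d6 = d1/3 - d3 = -11/9
  d7 = d5 - d2 = 143/3
  d8 = d7 + d4/4 + d2 = 367/6
Walk from origin (0, 0):
  seg 1: up by d8 = 367/6 → (0, 367/6)
  seg 2: right by d3 = 3 → (3, 367/6)
  seg 3: down by d4 = 2 → (3, 355/6)
  seg 4: right by d6 = -11/9 → (16/9, 355/6)
  seg 5: up by d3 = 3 → (16/9, 373/6)
  seg 6: up by d7 = 143/3 → (16/9, 659/6)
  seg 7: down by d6 = -11/9 → (16/9, 1999/18)
  seg 8: left by d7 = 143/3 → (-413/9, 1999/18)
  seg 9: down by d8 = 367/6 → (-413/9, 449/9)

d5 = 182/3
d6 = -11/9
d7 = 143/3
d8 = 367/6
endpoint = (-413/9, 449/9)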